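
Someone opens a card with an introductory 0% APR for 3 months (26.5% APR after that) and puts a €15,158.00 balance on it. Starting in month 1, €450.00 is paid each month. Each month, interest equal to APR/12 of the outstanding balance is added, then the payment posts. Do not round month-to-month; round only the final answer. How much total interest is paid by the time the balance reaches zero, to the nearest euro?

Promo months 1–3 at r₀ = 0%/12 = 0; months 4+ at r₁ = 26.5%/12 = 0.0220833.
After month 3 (no interest yet): B = €15,158.00 − 3·€450.00 = €13,808.00.
Then at r₁ with €450.00/mo: n₂ = −ln(1 − r₁·B/P)/ln(1+r₁) ≈ 51.82 → 52 more payments.
Total paid = 54·€450.00 + €371.82 = €24,671.82; interest = €24,671.82 − €15,158.00 = €9,513.82.

€9,514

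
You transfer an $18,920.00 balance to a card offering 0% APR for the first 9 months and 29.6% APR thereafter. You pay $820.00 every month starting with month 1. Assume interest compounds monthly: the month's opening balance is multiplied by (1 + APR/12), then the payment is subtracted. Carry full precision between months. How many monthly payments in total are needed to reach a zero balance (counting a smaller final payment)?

27 months

Promo months 1–9 at r₀ = 0%/12 = 0; months 10+ at r₁ = 29.6%/12 = 0.0246667.
After month 9 (no interest yet): B = $18,920.00 − 9·$820.00 = $11,540.00.
Then at r₁ with $820.00/mo: n₂ = −ln(1 − r₁·B/P)/ln(1+r₁) ≈ 17.50 → 18 more payments.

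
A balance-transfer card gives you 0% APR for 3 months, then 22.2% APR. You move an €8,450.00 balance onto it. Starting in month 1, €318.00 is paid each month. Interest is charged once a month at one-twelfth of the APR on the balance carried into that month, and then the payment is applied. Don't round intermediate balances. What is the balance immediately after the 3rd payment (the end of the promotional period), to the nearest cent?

Promo months 1–3 at r₀ = 0%/12 = 0; months 4+ at r₁ = 22.2%/12 = 0.0185.
After month 3 (no interest yet): B = €8,450.00 − 3·€318.00 = €7,496.00.

€7,496.00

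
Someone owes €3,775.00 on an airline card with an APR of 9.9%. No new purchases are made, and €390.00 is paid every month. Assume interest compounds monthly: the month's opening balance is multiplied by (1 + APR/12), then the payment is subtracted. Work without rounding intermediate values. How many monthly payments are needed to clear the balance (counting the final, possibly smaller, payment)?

Monthly rate r = 9.9%/12 = 0.825% = 0.00825.
Recurrence: B ← B·(1+r) − €390.00.
Month 1: interest €31.14; balance after payment €3,416.14.
Month 2: interest €28.18; balance after payment €3,054.33.
Closed form: n = −ln(1 − rB₀/P)/ln(1+r) = −ln(0.92014)/ln(1.00825) ≈ 10.129, so the balance reaches zero during payment 11.

11 months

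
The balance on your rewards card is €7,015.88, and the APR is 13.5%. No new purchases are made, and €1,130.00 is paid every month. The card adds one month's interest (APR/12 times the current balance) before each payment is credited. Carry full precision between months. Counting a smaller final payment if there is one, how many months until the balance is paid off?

Monthly rate r = 13.5%/12 = 1.125% = 0.01125.
Recurrence: B ← B·(1+r) − €1,130.00.
Month 1: interest €78.93; balance after payment €5,964.81.
Month 2: interest €67.10; balance after payment €4,901.91.
Closed form: n = −ln(1 − rB₀/P)/ln(1+r) = −ln(0.93015)/ln(1.01125) ≈ 6.472, so the balance reaches zero during payment 7.

7 months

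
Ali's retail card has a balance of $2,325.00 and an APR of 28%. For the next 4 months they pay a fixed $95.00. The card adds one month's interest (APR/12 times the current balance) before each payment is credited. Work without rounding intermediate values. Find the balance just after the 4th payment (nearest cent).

$2,156.21

Monthly rate r = 28%/12 = 2.33333% = 0.0233333.
Each month: B ← B·(1+r) − $95.00.
Month 1: interest $54.25; balance after payment $2,284.25.
Month 2: interest $53.30; balance after payment $2,242.55.
Month 3: interest $52.33; balance after payment $2,199.88.
Month 4: interest $51.33; balance after payment $2,156.21.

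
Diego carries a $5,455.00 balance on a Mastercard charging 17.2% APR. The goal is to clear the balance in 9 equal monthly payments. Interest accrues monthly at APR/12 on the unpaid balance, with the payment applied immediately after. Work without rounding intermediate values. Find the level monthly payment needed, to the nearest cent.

Monthly rate r = 17.2%/12 = 1.43333% = 0.0143333.
Level-payment amortization: P = B₀·r / (1 − (1+r)^(−n)) = 5455.00·0.0143333 / (1 − 1.01433^(−9)).
Denominator 1 − (1+r)^(−9) = 0.120220737.
P = 78.1883 / 0.120220737 ≈ 650.37.

$650.37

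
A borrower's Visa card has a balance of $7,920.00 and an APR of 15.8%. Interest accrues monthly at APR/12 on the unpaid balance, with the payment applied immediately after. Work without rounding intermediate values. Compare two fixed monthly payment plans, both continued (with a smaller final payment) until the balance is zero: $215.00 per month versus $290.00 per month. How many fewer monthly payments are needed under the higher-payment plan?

Monthly rate r = 15.8%/12 = 1.31667% = 0.0131667.
At $215.00/mo: n = ⌈−ln(1 − rB₀/P)/ln(1+r)⌉ = 51 payments (last $158.01); total interest = total paid − $7,920.00 = $2,988.01.
At $290.00/mo: 35 payments (last $19.98); total interest $1,959.98.
Payments saved = 51 − 35 = 16.

16 fewer payments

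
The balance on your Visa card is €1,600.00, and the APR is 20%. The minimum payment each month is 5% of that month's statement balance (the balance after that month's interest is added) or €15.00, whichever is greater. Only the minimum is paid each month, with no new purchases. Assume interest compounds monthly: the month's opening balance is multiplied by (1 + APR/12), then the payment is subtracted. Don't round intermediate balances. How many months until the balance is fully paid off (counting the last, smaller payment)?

Monthly rate r = 20%/12 = 1.66667% = 0.0166667.
While 5% of the post-interest balance exceeds €15.00, each month B ← (B·(1+r))·(1 − 0.05), i.e. B shrinks by the factor (1+r)·0.95 = 0.96583.
This holds for months 1–49. Entering month 50 the balance is €291.29; 5% of the post-interest balance is now below €15.00, so the flat €15.00 minimum applies from here.
From month 50 a fixed €15.00 at rate r clears €291.29 in 24 more payments. Total: 49 + 24 = 73 months.

73 months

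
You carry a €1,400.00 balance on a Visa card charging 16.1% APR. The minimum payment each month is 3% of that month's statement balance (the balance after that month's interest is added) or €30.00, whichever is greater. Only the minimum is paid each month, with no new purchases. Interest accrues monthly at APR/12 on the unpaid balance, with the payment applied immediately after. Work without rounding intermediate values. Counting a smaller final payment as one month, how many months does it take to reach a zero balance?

Monthly rate r = 16.1%/12 = 1.34167% = 0.0134167.
While 3% of the post-interest balance exceeds €30.00, each month B ← (B·(1+r))·(1 − 0.03), i.e. B shrinks by the factor (1+r)·0.97 = 0.98301.
This holds for months 1–21. Entering month 22 the balance is €976.97; 3% of the post-interest balance is now below €30.00, so the flat €30.00 minimum applies from here.
From month 22 a fixed €30.00 at rate r clears €976.97 in 44 more payments. Total: 21 + 44 = 65 months.

65 months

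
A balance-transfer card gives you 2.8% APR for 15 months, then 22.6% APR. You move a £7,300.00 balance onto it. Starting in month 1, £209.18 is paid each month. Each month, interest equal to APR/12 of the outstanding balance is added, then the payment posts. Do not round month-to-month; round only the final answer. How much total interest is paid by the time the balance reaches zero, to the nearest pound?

£1,444

Promo months 1–15 at r₀ = 2.8%/12 = 0.00233333; months 16+ at r₁ = 22.6%/12 = 0.0188333.
After month 15: iterate B ← B·(1+r₀) − £209.18 for 15 months → £4,370.24.
Then at r₁ with £209.18/mo: n₂ = −ln(1 − r₁·B/P)/ln(1+r₁) ≈ 26.80 → 27 more payments.
Total paid = 41·£209.18 + £167.25 = £8,743.63; interest = £8,743.63 − £7,300.00 = £1,443.63.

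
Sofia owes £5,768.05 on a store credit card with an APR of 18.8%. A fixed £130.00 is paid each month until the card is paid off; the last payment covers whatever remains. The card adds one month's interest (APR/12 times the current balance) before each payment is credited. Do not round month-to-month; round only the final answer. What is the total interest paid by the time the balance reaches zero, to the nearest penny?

£4,165.83

Monthly rate r = 18.8%/12 = 1.56667% = 0.0156667.
Payoff takes n = ⌈−ln(1 − rB₀/P)/ln(1+r)⌉ = ⌈76.413⌉ = 77 payments; the last is £53.88.
Total paid = 76·£130.00 + £53.88 = £9,933.88.
Total interest = total paid − principal = £9,933.88 − £5,768.05 = £4,165.83.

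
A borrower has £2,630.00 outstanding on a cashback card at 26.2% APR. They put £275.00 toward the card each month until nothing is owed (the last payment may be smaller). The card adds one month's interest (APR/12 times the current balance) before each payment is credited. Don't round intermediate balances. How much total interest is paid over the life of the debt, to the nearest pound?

£352

Monthly rate r = 26.2%/12 = 2.18333% = 0.0218333.
Payoff takes n = ⌈−ln(1 − rB₀/P)/ln(1+r)⌉ = ⌈10.844⌉ = 11 payments; the last is £232.48.
Total paid = 10·£275.00 + £232.48 = £2,982.48.
Total interest = total paid − principal = £2,982.48 − £2,630.00 = £352.48.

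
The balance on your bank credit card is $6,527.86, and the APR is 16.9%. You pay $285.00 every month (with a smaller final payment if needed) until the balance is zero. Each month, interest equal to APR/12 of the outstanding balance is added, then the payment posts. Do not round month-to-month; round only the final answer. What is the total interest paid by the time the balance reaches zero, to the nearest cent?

Monthly rate r = 16.9%/12 = 1.40833% = 0.0140833.
Payoff takes n = ⌈−ln(1 − rB₀/P)/ln(1+r)⌉ = ⌈27.848⌉ = 28 payments; the last is $241.95.
Total paid = 27·$285.00 + $241.95 = $7,936.95.
Total interest = total paid − principal = $7,936.95 − $6,527.86 = $1,409.09.

$1,409.09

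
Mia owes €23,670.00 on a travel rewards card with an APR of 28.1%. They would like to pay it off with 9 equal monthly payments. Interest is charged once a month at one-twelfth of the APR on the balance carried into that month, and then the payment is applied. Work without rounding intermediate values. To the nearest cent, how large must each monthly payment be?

Monthly rate r = 28.1%/12 = 2.34167% = 0.0234167.
Level-payment amortization: P = B₀·r / (1 − (1+r)^(−n)) = 23670.00·0.0234167 / (1 − 1.02342^(−9)).
Denominator 1 − (1+r)^(−9) = 0.188053092.
P = 554.273 / 0.188053092 ≈ 2947.43.

€2,947.43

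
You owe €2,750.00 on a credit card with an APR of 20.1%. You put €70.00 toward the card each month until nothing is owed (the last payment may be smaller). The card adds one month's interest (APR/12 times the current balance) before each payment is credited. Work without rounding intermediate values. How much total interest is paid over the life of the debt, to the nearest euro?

€1,772

Monthly rate r = 20.1%/12 = 1.675% = 0.01675.
Payoff takes n = ⌈−ln(1 − rB₀/P)/ln(1+r)⌉ = ⌈64.598⌉ = 65 payments; the last is €41.98.
Total paid = 64·€70.00 + €41.98 = €4,521.98.
Total interest = total paid − principal = €4,521.98 − €2,750.00 = €1,771.98.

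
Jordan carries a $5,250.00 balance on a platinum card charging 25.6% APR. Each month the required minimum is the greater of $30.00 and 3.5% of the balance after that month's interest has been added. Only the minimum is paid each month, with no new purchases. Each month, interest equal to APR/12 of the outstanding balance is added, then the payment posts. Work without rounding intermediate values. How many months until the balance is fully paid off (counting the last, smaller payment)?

170 months

Monthly rate r = 25.6%/12 = 2.13333% = 0.0213333.
While 3.5% of the post-interest balance exceeds $30.00, each month B ← (B·(1+r))·(1 − 0.035), i.e. B shrinks by the factor (1+r)·0.965 = 0.98559.
This holds for months 1–127. Entering month 128 the balance is $830.62; 3.5% of the post-interest balance is now below $30.00, so the flat $30.00 minimum applies from here.
From month 128 a fixed $30.00 at rate r clears $830.62 in 43 more payments. Total: 127 + 43 = 170 months.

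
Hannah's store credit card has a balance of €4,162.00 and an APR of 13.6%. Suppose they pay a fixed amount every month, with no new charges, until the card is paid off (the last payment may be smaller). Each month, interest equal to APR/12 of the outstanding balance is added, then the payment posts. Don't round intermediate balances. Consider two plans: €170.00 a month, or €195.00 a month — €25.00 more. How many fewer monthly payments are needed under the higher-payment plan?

4 fewer payments

Monthly rate r = 13.6%/12 = 1.13333% = 0.0113333.
At €170.00/mo: n = ⌈−ln(1 − rB₀/P)/ln(1+r)⌉ = 29 payments (last €142.58); total interest = total paid − €4,162.00 = €740.58.
At €195.00/mo: 25 payments (last €112.08); total interest €630.08.
Payments saved = 29 − 25 = 4.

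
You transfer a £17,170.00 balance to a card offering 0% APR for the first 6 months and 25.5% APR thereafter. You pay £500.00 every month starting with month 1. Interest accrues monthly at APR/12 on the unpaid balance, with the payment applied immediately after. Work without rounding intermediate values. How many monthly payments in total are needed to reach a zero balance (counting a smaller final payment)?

Promo months 1–6 at r₀ = 0%/12 = 0; months 7+ at r₁ = 25.5%/12 = 0.02125.
After month 6 (no interest yet): B = £17,170.00 − 6·£500.00 = £14,170.00.
Then at r₁ with £500.00/mo: n₂ = −ln(1 − r₁·B/P)/ln(1+r₁) ≈ 43.84 → 44 more payments.

50 months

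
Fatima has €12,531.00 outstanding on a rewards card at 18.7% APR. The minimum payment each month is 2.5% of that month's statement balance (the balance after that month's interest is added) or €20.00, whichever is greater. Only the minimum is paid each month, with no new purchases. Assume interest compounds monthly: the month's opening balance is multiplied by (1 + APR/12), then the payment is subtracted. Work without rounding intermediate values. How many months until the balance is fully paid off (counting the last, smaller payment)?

343 months

Monthly rate r = 18.7%/12 = 1.55833% = 0.0155833.
While 2.5% of the post-interest balance exceeds €20.00, each month B ← (B·(1+r))·(1 − 0.025), i.e. B shrinks by the factor (1+r)·0.975 = 0.99019.
This holds for months 1–281. Entering month 282 the balance is €785.88; 2.5% of the post-interest balance is now below €20.00, so the flat €20.00 minimum applies from here.
From month 282 a fixed €20.00 at rate r clears €785.88 in 62 more payments. Total: 281 + 62 = 343 months.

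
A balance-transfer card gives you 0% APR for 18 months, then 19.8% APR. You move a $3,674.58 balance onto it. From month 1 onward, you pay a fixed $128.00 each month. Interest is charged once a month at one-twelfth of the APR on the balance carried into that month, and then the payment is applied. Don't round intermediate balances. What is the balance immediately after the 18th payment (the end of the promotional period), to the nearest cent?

Promo months 1–18 at r₀ = 0%/12 = 0; months 19+ at r₁ = 19.8%/12 = 0.0165.
After month 18 (no interest yet): B = $3,674.58 − 18·$128.00 = $1,370.58.

$1,370.58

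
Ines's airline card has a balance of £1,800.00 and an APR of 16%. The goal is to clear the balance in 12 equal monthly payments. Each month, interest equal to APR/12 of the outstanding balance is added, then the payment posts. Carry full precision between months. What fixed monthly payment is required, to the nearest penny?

£163.32

Monthly rate r = 16%/12 = 1.33333% = 0.0133333.
Level-payment amortization: P = B₀·r / (1 − (1+r)^(−n)) = 1800.00·0.0133333 / (1 − 1.01333^(−12)).
Denominator 1 − (1+r)^(−12) = 0.146954781.
P = 24 / 0.146954781 ≈ 163.32.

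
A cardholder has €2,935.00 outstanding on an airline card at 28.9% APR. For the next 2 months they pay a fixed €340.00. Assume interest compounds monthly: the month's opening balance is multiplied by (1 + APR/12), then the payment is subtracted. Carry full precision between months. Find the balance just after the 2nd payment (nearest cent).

Monthly rate r = 28.9%/12 = 2.40833% = 0.0240833.
Each month: B ← B·(1+r) − €340.00.
Month 1: interest €70.68; balance after payment €2,665.68.
Month 2: interest €64.20; balance after payment €2,389.88.

€2,389.88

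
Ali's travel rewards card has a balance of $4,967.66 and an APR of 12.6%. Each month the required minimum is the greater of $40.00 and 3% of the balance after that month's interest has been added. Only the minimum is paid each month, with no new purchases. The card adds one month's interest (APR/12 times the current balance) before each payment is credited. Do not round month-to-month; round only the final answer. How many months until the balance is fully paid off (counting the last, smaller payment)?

Monthly rate r = 12.6%/12 = 1.05% = 0.0105.
While 3% of the post-interest balance exceeds $40.00, each month B ← (B·(1+r))·(1 − 0.03), i.e. B shrinks by the factor (1+r)·0.97 = 0.98018.
This holds for months 1–67. Entering month 68 the balance is $1,299.55; 3% of the post-interest balance is now below $40.00, so the flat $40.00 minimum applies from here.
From month 68 a fixed $40.00 at rate r clears $1,299.55 in 40 more payments. Total: 67 + 40 = 107 months.

107 months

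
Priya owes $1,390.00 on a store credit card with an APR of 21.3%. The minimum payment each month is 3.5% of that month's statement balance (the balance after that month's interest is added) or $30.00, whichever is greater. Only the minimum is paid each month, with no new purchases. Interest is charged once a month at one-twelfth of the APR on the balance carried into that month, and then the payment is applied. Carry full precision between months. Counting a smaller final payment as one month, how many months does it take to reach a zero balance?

67 months

Monthly rate r = 21.3%/12 = 1.775% = 0.01775.
While 3.5% of the post-interest balance exceeds $30.00, each month B ← (B·(1+r))·(1 − 0.035), i.e. B shrinks by the factor (1+r)·0.965 = 0.98213.
This holds for months 1–28. Entering month 29 the balance is $838.94; 3.5% of the post-interest balance is now below $30.00, so the flat $30.00 minimum applies from here.
From month 29 a fixed $30.00 at rate r clears $838.94 in 39 more payments. Total: 28 + 39 = 67 months.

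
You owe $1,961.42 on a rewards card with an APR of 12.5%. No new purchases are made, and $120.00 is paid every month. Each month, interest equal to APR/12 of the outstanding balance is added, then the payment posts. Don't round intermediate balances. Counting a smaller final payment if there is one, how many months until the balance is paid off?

19 months

Monthly rate r = 12.5%/12 = 1.04167% = 0.0104167.
Recurrence: B ← B·(1+r) − $120.00.
Month 1: interest $20.43; balance after payment $1,861.85.
Month 2: interest $19.39; balance after payment $1,761.25.
Closed form: n = −ln(1 − rB₀/P)/ln(1+r) = −ln(0.82974)/ln(1.01042) ≈ 18.011, so the balance reaches zero during payment 19.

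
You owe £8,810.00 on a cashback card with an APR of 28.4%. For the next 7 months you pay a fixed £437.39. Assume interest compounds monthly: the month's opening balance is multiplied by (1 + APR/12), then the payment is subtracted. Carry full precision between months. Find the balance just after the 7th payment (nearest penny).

Monthly rate r = 28.4%/12 = 2.36667% = 0.0236667.
Each month: B ← B·(1+r) − £437.39.
Month 1: interest £208.50; balance after payment £8,581.11.
Month 2: interest £203.09; balance after payment £8,346.81.
Month 3: interest £197.54; balance after payment £8,106.96.
Month 4: interest £191.86; balance after payment £7,861.44.
Month 5: interest £186.05; balance after payment £7,610.10.
Month 6: interest £180.11; balance after payment £7,352.82.
Month 7: interest £174.02; balance after payment £7,089.44.

£7,089.44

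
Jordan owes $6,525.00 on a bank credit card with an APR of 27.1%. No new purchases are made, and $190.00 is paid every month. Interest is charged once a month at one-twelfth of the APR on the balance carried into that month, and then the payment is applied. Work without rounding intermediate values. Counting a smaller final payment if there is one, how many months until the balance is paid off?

Monthly rate r = 27.1%/12 = 2.25833% = 0.0225833.
Recurrence: B ← B·(1+r) − $190.00.
Month 1: interest $147.36; balance after payment $6,482.36.
Month 2: interest $146.39; balance after payment $6,438.75.
Closed form: n = −ln(1 − rB₀/P)/ln(1+r) = −ln(0.22444)/ln(1.02258) ≈ 66.906, so the balance reaches zero during payment 67.

67 months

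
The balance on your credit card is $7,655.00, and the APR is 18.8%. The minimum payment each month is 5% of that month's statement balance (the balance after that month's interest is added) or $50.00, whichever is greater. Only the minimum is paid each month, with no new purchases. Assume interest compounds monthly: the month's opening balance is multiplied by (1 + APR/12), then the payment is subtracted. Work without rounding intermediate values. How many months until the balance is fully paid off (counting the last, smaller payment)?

Monthly rate r = 18.8%/12 = 1.56667% = 0.0156667.
While 5% of the post-interest balance exceeds $50.00, each month B ← (B·(1+r))·(1 − 0.05), i.e. B shrinks by the factor (1+r)·0.95 = 0.96488.
This holds for months 1–58. Entering month 59 the balance is $962.68; 5% of the post-interest balance is now below $50.00, so the flat $50.00 minimum applies from here.
From month 59 a fixed $50.00 at rate r clears $962.68 in 24 more payments. Total: 58 + 24 = 82 months.

82 months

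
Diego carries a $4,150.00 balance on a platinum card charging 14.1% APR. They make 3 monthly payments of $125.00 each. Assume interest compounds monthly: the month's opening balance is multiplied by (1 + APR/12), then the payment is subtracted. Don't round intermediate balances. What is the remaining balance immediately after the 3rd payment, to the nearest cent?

Monthly rate r = 14.1%/12 = 1.175% = 0.01175.
Each month: B ← B·(1+r) − $125.00.
Month 1: interest $48.76; balance after payment $4,073.76.
Month 2: interest $47.87; balance after payment $3,996.63.
Month 3: interest $46.96; balance after payment $3,918.59.

$3,918.59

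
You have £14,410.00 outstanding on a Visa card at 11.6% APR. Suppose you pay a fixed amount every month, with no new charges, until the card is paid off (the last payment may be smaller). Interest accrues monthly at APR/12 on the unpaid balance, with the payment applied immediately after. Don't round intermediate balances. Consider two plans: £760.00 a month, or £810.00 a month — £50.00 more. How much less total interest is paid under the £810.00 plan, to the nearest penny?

£105.33

Monthly rate r = 11.6%/12 = 0.966667% = 0.00966667.
At £760.00/mo: n = ⌈−ln(1 − rB₀/P)/ln(1+r)⌉ = 22 payments (last £34.93); total interest = total paid − £14,410.00 = £1,584.93.
At £810.00/mo: 20 payments (last £499.60); total interest £1,479.60.
Interest saved = £1,584.93 − £1,479.60 = £105.33.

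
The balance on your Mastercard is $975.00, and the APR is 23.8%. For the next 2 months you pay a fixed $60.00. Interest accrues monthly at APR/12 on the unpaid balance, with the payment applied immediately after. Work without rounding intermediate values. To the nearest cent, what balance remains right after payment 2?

$892.87

Monthly rate r = 23.8%/12 = 1.98333% = 0.0198333.
Each month: B ← B·(1+r) − $60.00.
Month 1: interest $19.34; balance after payment $934.34.
Month 2: interest $18.53; balance after payment $892.87.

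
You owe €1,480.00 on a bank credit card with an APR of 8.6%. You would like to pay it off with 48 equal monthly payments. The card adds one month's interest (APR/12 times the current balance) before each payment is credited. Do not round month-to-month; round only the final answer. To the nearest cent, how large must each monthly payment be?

Monthly rate r = 8.6%/12 = 0.716667% = 0.00716667.
Level-payment amortization: P = B₀·r / (1 − (1+r)^(−n)) = 1480.00·0.00716667 / (1 − 1.00717^(−48)).
Denominator 1 − (1+r)^(−48) = 0.290200818.
P = 10.6067 / 0.290200818 ≈ 36.55.

€36.55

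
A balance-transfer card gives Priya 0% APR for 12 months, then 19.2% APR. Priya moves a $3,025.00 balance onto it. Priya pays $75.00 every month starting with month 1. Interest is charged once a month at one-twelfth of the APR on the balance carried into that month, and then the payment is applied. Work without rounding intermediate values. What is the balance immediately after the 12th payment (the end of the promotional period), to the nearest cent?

Promo months 1–12 at r₀ = 0%/12 = 0; months 13+ at r₁ = 19.2%/12 = 0.016.
After month 12 (no interest yet): B = $3,025.00 − 12·$75.00 = $2,125.00.

$2,125.00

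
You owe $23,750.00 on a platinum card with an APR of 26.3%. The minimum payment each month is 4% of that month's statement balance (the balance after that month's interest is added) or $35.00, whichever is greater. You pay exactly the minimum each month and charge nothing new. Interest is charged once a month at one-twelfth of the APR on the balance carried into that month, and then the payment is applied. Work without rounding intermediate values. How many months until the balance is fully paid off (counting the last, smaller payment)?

210 months

Monthly rate r = 26.3%/12 = 2.19167% = 0.0219167.
While 4% of the post-interest balance exceeds $35.00, each month B ← (B·(1+r))·(1 − 0.04), i.e. B shrinks by the factor (1+r)·0.96 = 0.98104.
This holds for months 1–174. Entering month 175 the balance is $849.48; 4% of the post-interest balance is now below $35.00, so the flat $35.00 minimum applies from here.
From month 175 a fixed $35.00 at rate r clears $849.48 in 36 more payments. Total: 174 + 36 = 210 months.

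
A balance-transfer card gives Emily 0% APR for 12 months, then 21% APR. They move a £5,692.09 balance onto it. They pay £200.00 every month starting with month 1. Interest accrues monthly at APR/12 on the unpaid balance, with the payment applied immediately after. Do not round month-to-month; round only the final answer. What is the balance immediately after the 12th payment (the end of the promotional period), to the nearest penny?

£3,292.09

Promo months 1–12 at r₀ = 0%/12 = 0; months 13+ at r₁ = 21%/12 = 0.0175.
After month 12 (no interest yet): B = £5,692.09 − 12·£200.00 = £3,292.09.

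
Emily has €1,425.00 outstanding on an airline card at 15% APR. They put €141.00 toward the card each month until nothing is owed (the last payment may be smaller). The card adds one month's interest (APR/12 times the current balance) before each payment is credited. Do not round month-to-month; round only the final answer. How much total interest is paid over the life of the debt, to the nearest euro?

Monthly rate r = 15%/12 = 1.25% = 0.0125.
Payoff takes n = ⌈−ln(1 − rB₀/P)/ln(1+r)⌉ = ⌈10.872⌉ = 11 payments; the last is €122.99.
Total paid = 10·€141.00 + €122.99 = €1,532.99.
Total interest = total paid − principal = €1,532.99 − €1,425.00 = €107.99.

€108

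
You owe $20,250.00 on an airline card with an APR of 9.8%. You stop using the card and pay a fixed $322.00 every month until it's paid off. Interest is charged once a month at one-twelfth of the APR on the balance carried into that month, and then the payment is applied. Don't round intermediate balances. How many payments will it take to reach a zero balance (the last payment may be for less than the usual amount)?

89 payments

Monthly rate r = 9.8%/12 = 0.816667% = 0.00816667.
Recurrence: B ← B·(1+r) − $322.00.
Month 1: interest $165.38; balance after payment $20,093.38.
Month 2: interest $164.10; balance after payment $19,935.47.
Closed form: n = −ln(1 − rB₀/P)/ln(1+r) = −ln(0.48641)/ln(1.00817) ≈ 88.608, so the balance reaches zero during payment 89.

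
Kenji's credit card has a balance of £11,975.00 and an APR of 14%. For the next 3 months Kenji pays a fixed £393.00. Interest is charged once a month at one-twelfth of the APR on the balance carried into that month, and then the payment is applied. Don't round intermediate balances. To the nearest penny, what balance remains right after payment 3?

Monthly rate r = 14%/12 = 1.16667% = 0.0116667.
Each month: B ← B·(1+r) − £393.00.
Month 1: interest £139.71; balance after payment £11,721.71.
Month 2: interest £136.75; balance after payment £11,465.46.
Month 3: interest £133.76; balance after payment £11,206.23.

£11,206.23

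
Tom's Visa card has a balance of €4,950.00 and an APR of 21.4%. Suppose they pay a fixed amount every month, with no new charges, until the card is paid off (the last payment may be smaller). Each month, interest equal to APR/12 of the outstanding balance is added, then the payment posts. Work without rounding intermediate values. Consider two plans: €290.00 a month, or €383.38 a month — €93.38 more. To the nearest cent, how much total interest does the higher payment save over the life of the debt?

€279.25

Monthly rate r = 21.4%/12 = 1.78333% = 0.0178333.
At €290.00/mo: n = ⌈−ln(1 − rB₀/P)/ln(1+r)⌉ = 21 payments (last €155.71); total interest = total paid − €4,950.00 = €1,005.71.
At €383.38/mo: 15 payments (last €309.14); total interest €726.46.
Interest saved = €1,005.71 − €726.46 = €279.25.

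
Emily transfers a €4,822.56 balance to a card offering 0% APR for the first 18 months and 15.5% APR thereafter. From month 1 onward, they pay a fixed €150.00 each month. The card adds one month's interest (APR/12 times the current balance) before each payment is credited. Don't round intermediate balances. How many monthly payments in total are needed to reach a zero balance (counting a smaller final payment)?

Promo months 1–18 at r₀ = 0%/12 = 0; months 19+ at r₁ = 15.5%/12 = 0.0129167.
After month 18 (no interest yet): B = €4,822.56 − 18·€150.00 = €2,122.56.
Then at r₁ with €150.00/mo: n₂ = −ln(1 − r₁·B/P)/ln(1+r₁) ≈ 15.73 → 16 more payments.

34 months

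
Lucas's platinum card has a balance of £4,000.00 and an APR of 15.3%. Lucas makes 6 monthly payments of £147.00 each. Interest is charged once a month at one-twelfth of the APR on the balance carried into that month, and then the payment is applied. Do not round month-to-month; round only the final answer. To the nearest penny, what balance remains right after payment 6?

£3,405.32

Monthly rate r = 15.3%/12 = 1.275% = 0.01275.
Each month: B ← B·(1+r) − £147.00.
Month 1: interest £51.00; balance after payment £3,904.00.
Month 2: interest £49.78; balance after payment £3,806.78.
Month 3: interest £48.54; balance after payment £3,708.31.
Month 4: interest £47.28; balance after payment £3,608.59.
Month 5: interest £46.01; balance after payment £3,507.60.
Month 6: interest £44.72; balance after payment £3,405.32.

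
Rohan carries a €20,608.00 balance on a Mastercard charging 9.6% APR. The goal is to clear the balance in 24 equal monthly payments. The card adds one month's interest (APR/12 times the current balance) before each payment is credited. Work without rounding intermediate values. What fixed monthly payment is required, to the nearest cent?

Monthly rate r = 9.6%/12 = 0.8% = 0.008.
Level-payment amortization: P = B₀·r / (1 − (1+r)^(−n)) = 20608.00·0.008 / (1 − 1.008^(−24)).
Denominator 1 − (1+r)^(−24) = 0.174062415.
P = 164.864 / 0.174062415 ≈ 947.15.

€947.15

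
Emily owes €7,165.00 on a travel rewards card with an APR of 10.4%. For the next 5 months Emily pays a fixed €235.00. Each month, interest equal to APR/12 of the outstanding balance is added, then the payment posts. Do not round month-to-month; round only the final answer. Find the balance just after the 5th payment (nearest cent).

Monthly rate r = 10.4%/12 = 0.866667% = 0.00866667.
Each month: B ← B·(1+r) − €235.00.
Month 1: interest €62.10; balance after payment €6,992.10.
Month 2: interest €60.60; balance after payment €6,817.69.
Month 3: interest €59.09; balance after payment €6,641.78.
Month 4: interest €57.56; balance after payment €6,464.34.
Month 5: interest €56.02; balance after payment €6,285.37.

€6,285.37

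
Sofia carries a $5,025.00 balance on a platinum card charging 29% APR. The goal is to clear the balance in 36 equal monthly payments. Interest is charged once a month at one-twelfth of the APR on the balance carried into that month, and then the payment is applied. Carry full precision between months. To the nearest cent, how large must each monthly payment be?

Monthly rate r = 29%/12 = 2.41667% = 0.0241667.
Level-payment amortization: P = B₀·r / (1 − (1+r)^(−n)) = 5025.00·0.0241667 / (1 − 1.02417^(−36)).
Denominator 1 − (1+r)^(−36) = 0.576691417.
P = 121.438 / 0.576691417 ≈ 210.58.

$210.58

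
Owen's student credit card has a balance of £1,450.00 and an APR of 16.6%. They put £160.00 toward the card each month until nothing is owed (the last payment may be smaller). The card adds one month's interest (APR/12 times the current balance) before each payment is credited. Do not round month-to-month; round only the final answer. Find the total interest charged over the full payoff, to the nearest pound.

Monthly rate r = 16.6%/12 = 1.38333% = 0.0138333.
Payoff takes n = ⌈−ln(1 − rB₀/P)/ln(1+r)⌉ = ⌈9.750⌉ = 10 payments; the last is £120.18.
Total paid = 9·£160.00 + £120.18 = £1,560.18.
Total interest = total paid − principal = £1,560.18 − £1,450.00 = £110.18.

£110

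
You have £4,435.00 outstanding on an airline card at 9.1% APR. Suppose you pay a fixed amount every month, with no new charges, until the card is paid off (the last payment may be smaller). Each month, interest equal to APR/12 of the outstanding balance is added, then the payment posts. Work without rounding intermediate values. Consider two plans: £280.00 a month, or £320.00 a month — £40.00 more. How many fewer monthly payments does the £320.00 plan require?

2 fewer payments

Monthly rate r = 9.1%/12 = 0.758333% = 0.00758333.
At £280.00/mo: n = ⌈−ln(1 − rB₀/P)/ln(1+r)⌉ = 17 payments (last £262.76); total interest = total paid − £4,435.00 = £307.76.
At £320.00/mo: 15 payments (last £223.79); total interest £268.79.
Payments saved = 17 − 15 = 2.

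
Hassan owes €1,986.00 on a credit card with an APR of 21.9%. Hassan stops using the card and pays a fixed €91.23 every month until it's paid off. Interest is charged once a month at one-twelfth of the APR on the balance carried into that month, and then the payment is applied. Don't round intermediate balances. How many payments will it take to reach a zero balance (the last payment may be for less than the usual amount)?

28 months

Monthly rate r = 21.9%/12 = 1.825% = 0.01825.
Recurrence: B ← B·(1+r) − €91.23.
Month 1: interest €36.24; balance after payment €1,931.01.
Month 2: interest €35.24; balance after payment €1,875.03.
Closed form: n = −ln(1 − rB₀/P)/ln(1+r) = −ln(0.60271)/ln(1.01825) ≈ 27.996, so the balance reaches zero during payment 28.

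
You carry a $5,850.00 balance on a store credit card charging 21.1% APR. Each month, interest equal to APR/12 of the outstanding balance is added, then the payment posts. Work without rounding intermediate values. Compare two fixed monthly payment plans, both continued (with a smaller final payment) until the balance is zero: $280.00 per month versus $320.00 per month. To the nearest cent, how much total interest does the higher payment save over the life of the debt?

$235.69

Monthly rate r = 21.1%/12 = 1.75833% = 0.0175833.
At $280.00/mo: n = ⌈−ln(1 − rB₀/P)/ln(1+r)⌉ = 27 payments (last $75.49); total interest = total paid − $5,850.00 = $1,505.49.
At $320.00/mo: 23 payments (last $79.80); total interest $1,269.80.
Interest saved = $1,505.49 − $1,269.80 = $235.69.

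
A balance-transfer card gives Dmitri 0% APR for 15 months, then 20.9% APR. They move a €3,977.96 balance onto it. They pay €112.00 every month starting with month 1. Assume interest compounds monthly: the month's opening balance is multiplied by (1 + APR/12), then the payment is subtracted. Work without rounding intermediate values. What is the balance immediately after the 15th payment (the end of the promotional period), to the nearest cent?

Promo months 1–15 at r₀ = 0%/12 = 0; months 16+ at r₁ = 20.9%/12 = 0.0174167.
After month 15 (no interest yet): B = €3,977.96 − 15·€112.00 = €2,297.96.

€2,297.96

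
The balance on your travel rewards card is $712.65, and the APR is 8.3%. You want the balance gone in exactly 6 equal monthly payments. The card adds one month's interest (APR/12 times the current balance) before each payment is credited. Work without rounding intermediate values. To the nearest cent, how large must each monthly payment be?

Monthly rate r = 8.3%/12 = 0.691667% = 0.00691667.
Level-payment amortization: P = B₀·r / (1 − (1+r)^(−n)) = 712.65·0.00691667 / (1 − 1.00692^(−6)).
Denominator 1 − (1+r)^(−6) = 0.0405135999.
P = 4.92916 / 0.0405135999 ≈ 121.67.

$121.67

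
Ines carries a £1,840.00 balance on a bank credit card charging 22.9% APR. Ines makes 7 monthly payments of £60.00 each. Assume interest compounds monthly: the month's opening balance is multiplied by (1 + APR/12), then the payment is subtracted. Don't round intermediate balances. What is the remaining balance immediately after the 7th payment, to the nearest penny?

£1,655.50

Monthly rate r = 22.9%/12 = 1.90833% = 0.0190833.
Each month: B ← B·(1+r) − £60.00.
Month 1: interest £35.11; balance after payment £1,815.11.
Month 2: interest £34.64; balance after payment £1,789.75.
Month 3: interest £34.15; balance after payment £1,763.91.
Month 4: interest £33.66; balance after payment £1,737.57.
Month 5: interest £33.16; balance after payment £1,710.73.
Month 6: interest £32.65; balance after payment £1,683.37.
Month 7: interest £32.12; balance after payment £1,655.50.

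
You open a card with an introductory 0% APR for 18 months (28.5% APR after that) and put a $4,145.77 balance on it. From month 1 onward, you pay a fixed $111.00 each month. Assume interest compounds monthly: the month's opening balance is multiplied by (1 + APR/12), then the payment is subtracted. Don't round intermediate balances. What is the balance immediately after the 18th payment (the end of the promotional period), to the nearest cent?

$2,147.77

Promo months 1–18 at r₀ = 0%/12 = 0; months 19+ at r₁ = 28.5%/12 = 0.02375.
After month 18 (no interest yet): B = $4,145.77 − 18·$111.00 = $2,147.77.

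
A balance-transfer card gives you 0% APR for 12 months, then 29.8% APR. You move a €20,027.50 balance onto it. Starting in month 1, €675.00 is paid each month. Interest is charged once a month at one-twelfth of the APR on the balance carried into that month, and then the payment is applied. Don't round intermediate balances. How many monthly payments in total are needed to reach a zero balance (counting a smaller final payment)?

Promo months 1–12 at r₀ = 0%/12 = 0; months 13+ at r₁ = 29.8%/12 = 0.0248333.
After month 12 (no interest yet): B = €20,027.50 − 12·€675.00 = €11,927.50.
Then at r₁ with €675.00/mo: n₂ = −ln(1 − r₁·B/P)/ln(1+r₁) ≈ 23.55 → 24 more payments.

36 payments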